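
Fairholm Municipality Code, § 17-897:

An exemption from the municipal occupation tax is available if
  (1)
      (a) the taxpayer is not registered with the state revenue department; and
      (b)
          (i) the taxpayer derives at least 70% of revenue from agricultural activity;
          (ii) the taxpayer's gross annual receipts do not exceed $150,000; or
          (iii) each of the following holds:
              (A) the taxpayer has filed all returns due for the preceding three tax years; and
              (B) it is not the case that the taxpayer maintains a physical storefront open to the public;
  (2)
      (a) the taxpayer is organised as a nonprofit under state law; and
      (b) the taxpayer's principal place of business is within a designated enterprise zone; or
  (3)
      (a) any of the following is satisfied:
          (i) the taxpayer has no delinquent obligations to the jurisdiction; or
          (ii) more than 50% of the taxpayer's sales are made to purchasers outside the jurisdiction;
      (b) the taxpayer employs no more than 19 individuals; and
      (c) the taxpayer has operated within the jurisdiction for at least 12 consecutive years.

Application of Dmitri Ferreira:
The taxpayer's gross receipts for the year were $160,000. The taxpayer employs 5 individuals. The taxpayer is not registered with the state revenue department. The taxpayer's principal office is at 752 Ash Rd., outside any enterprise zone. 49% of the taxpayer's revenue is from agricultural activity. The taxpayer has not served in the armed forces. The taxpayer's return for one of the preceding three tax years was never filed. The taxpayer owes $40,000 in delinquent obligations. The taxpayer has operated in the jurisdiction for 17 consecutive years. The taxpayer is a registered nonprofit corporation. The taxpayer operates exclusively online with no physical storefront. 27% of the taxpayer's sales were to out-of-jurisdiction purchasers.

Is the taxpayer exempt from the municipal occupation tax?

No — not exempt.

(a) not (state-registered) — satisfied.
(i) ≥70% agricultural — not met.
(ii) receipts ≤ $150,000 — not met.
(A) returns current — fails.
(B) not (has storefront) — met.
(iii): F AND T → false.
So (b) is not satisfied (F OR F OR F).
So (1) is not satisfied (T AND F).
(a) nonprofit — satisfied.
(b) in enterprise zone — not satisfied.
So (2) is not satisfied (T AND F).
(i) no delinquency — fails.
(ii) >50% out-of-jur. sales — fails.
(a) = F OR F = false.
(b) ≤ 19 employees — satisfied.
(c) ≥ 12 yrs in jurisdiction — met.
(3): F AND T AND T → false.
Overall: F OR F OR F → false.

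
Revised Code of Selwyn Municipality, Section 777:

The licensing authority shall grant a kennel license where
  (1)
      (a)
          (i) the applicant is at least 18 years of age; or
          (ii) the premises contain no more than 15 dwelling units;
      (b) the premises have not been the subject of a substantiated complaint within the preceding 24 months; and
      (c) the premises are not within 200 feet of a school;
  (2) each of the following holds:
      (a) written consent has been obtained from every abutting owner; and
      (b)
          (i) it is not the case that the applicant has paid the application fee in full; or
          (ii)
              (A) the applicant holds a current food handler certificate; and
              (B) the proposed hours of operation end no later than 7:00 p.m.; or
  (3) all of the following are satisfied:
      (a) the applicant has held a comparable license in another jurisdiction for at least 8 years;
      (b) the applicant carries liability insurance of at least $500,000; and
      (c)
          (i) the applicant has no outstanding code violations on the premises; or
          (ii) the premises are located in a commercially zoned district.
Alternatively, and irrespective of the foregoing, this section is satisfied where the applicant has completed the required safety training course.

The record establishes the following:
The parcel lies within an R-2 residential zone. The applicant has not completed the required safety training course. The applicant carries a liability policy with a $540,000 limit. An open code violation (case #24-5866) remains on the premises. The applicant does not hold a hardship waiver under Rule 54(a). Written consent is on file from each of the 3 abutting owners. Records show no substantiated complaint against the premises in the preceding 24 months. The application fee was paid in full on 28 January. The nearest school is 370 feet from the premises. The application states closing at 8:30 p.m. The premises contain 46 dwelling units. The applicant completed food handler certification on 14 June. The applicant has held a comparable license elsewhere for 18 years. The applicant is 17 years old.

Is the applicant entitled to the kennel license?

No — denied.

(i) age ≥ 18 — fails.
(ii) ≤ 15 units — not satisfied.
So (a) is not satisfied (F OR F).
(b) no complaint in 24 mo. — holds.
(c) ≥200 ft from school — met.
So (1) is not satisfied (F AND T AND T).
(a) all abutters consent — holds.
(i) not (fee paid) — fails.
(A) food handler cert. — met.
(B) closes by 7 p.m. — fails.
(ii): T AND F → false.
So (b) is not satisfied (F OR F).
So (2) is not satisfied (T AND F).
(a) prior license ≥ 8 yr — met.
(b) insurance ≥ $500,000 — satisfied.
(i) no code violations — not met.
(ii) commercially zoned — not satisfied.
(c) = F OR F = false.
(3) = T AND T AND F = false.
So Overall is not satisfied (F OR F OR F).
Exception (safety training) — not satisfied.
Result: main false OR exception false → false.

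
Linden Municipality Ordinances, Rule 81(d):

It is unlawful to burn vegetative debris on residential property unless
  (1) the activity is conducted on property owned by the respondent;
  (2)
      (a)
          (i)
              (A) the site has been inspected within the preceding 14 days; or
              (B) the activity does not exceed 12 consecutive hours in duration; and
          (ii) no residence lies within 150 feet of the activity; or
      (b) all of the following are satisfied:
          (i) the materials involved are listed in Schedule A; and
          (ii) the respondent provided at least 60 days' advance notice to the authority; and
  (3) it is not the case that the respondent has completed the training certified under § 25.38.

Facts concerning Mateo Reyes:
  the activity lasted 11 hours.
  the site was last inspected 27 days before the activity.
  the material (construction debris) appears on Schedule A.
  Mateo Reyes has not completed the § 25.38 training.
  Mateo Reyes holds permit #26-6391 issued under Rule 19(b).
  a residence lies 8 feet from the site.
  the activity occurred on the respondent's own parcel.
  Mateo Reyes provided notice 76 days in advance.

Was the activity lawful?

Yes — lawful.

(1) own property — met.
(A) site inspected — not satisfied.
(B) ≤ 12 hrs duration — met.
So (i) is satisfied (F OR T).
(ii) no residence in 150 ft — not satisfied.
(a): T AND F → false.
(i) Schedule A material — satisfied.
(ii) ≥60 days' notice — met.
So (b) is satisfied (T AND T).
(2) = F OR T = true.
(3) not (training certified) — holds.
Overall = T AND T AND T = true.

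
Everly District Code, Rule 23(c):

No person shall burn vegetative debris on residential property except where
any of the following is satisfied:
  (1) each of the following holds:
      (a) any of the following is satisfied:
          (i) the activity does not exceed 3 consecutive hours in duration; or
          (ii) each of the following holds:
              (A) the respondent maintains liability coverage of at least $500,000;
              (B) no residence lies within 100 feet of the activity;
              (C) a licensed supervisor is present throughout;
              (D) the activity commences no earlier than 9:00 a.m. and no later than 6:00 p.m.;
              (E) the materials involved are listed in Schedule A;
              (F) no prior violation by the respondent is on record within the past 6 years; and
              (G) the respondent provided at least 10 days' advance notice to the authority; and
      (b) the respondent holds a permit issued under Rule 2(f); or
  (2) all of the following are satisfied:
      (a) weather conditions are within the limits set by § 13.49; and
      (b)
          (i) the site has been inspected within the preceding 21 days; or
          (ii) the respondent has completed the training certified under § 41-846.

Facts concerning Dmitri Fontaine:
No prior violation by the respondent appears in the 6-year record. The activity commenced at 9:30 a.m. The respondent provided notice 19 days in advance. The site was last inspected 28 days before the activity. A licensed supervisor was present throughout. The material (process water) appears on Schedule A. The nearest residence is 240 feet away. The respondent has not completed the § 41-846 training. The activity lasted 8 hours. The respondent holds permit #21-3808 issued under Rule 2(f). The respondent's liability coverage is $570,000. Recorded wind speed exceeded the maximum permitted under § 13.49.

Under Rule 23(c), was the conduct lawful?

Yes — lawful.

(i) ≤ 3 hrs duration — not met.
(A) coverage ≥ $500,000 — holds.
(B) no residence in 100 ft — met.
(C) supervisor present — holds.
(D) start within hours — holds.
(E) Schedule A material — met.
(F) no prior violation — holds.
(G) ≥10 days' notice — satisfied.
(ii) = T AND T AND T AND T AND T AND T AND T = true.
(a) = F OR T = true.
(b) holds permit — satisfied.
(1) = T AND T = true.
(a) weather ok — not satisfied.
(i) site inspected — not met.
(ii) training certified — not satisfied.
(b) = F OR F = false.
So (2) is not satisfied (F AND F).
Overall = T OR F = true.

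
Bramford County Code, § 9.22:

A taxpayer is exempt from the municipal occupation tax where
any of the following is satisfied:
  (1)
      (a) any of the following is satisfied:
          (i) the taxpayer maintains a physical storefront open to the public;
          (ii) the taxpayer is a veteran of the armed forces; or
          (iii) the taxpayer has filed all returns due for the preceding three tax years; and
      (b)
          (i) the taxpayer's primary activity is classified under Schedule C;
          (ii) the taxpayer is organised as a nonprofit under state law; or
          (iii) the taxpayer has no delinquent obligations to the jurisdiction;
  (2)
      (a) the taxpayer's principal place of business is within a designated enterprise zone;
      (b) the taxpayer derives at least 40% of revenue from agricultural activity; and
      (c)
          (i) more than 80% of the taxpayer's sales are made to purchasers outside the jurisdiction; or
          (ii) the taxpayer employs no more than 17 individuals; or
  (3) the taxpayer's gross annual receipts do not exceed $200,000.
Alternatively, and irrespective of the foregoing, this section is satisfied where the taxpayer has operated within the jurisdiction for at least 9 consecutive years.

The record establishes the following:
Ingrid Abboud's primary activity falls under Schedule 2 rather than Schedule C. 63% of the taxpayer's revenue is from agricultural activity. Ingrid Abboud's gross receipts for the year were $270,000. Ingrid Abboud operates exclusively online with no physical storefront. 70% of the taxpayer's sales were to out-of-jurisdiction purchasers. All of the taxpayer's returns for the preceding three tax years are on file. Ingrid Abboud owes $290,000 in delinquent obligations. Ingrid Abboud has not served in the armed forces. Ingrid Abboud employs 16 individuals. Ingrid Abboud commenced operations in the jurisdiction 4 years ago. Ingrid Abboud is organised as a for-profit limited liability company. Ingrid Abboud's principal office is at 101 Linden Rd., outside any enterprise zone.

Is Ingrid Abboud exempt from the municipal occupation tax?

(i) has storefront — not met.
(ii) veteran — not met.
(iii) returns current — holds.
So (a) is satisfied (F OR F OR T).
(i) Schedule C activity — not met.
(ii) nonprofit — not met.
(iii) no delinquency — fails.
So (b) is not satisfied (F OR F OR F).
(1) = T AND F = false.
(a) in enterprise zone — not satisfied.
(b) ≥40% agricultural — holds.
(i) >80% out-of-jur. sales — fails.
(ii) ≤ 17 employees — met.
(c) = F OR T = true.
(2): F AND T AND T → false.
(3) receipts ≤ $200,000 — not met.
Overall = F OR F OR F = false.
Exception (≥ 9 yrs in jurisdiction) — not satisfied.
Result: main false OR exception false → false.

No — not exempt.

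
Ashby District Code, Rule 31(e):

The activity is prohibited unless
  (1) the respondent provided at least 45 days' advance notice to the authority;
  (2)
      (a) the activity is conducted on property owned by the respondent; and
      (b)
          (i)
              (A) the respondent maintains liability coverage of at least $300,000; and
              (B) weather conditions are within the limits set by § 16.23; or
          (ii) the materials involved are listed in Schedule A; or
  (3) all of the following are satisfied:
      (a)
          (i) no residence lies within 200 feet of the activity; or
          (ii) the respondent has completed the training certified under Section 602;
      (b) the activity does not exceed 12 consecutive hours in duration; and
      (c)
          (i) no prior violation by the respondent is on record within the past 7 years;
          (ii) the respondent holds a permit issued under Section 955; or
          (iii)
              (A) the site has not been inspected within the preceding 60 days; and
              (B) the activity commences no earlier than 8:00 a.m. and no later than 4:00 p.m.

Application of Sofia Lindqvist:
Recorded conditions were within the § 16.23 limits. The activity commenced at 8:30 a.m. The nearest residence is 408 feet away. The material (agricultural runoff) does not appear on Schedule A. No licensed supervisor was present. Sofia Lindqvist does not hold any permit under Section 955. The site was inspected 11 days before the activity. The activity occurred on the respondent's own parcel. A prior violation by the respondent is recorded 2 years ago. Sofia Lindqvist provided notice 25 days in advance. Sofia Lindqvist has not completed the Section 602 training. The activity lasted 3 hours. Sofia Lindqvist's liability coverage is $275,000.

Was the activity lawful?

(1) ≥45 days' notice — not satisfied.
(a) own property — holds.
(A) coverage ≥ $300,000 — not met.
(B) weather ok — met.
(i) = F AND T = false.
(ii) Schedule A material — fails.
So (b) is not satisfied (F OR F).
(2) = T AND F = false.
(i) no residence in 200 ft — satisfied.
(ii) training certified — not met.
(a) = T OR F = true.
(b) ≤ 12 hrs duration — satisfied.
(i) no prior violation — not met.
(ii) holds permit — fails.
(A) not (site inspected) — fails.
(B) start within hours — satisfied.
(iii): F AND T → false.
So (c) is not satisfied (F OR F OR F).
So (3) is not satisfied (T AND T AND F).
Overall = F OR F OR F = false.

No — unlawful.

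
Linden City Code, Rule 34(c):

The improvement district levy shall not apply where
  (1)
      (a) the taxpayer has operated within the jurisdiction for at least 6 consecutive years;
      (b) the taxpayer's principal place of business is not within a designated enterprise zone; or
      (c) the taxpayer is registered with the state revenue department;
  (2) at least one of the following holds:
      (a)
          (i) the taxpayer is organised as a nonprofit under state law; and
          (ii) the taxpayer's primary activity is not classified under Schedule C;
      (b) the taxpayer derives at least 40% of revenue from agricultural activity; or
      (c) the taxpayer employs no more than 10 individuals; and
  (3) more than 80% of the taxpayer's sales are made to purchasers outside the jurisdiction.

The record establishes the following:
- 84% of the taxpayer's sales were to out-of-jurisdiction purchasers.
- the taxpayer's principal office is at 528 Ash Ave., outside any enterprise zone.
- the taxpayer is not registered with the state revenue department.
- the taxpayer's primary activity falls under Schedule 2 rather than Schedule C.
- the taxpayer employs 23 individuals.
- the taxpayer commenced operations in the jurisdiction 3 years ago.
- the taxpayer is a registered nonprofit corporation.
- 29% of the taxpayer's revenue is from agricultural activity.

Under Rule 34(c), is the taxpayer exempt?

Yes — exempt.

(a) ≥ 6 yrs in jurisdiction — fails.
(b) not (in enterprise zone) — satisfied.
(c) state-registered — not met.
(1): F OR T OR F → true.
(i) nonprofit — holds.
(ii) not (Schedule C activity) — met.
(a): T AND T → true.
(b) ≥40% agricultural — not satisfied.
(c) ≤ 10 employees — fails.
(2) = T OR F OR F = true.
(3) >80% out-of-jur. sales — met.
Overall = T AND T AND T = true.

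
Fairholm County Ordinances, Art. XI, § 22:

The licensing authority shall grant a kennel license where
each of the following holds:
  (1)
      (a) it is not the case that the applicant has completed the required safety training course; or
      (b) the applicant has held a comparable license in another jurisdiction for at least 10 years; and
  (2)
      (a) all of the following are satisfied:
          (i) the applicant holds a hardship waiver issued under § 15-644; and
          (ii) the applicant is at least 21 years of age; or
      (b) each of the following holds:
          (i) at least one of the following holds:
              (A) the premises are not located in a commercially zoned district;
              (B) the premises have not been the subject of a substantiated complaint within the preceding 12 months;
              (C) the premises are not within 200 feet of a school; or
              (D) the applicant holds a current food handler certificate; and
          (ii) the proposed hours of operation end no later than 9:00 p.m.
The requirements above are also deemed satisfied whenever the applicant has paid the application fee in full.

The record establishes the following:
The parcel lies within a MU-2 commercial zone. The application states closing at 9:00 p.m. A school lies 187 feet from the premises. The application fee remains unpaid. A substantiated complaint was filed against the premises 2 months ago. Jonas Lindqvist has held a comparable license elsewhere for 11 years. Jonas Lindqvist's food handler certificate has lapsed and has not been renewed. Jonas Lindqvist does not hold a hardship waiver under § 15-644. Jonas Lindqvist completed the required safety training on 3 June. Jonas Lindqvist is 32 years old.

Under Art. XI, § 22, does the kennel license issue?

(a) not (safety training) — not satisfied.
(b) prior license ≥ 10 yr — met.
(1) = F OR T = true.
(i) hardship waiver — not met.
(ii) age ≥ 21 — satisfied.
(a): F AND T → false.
(A) not (commercially zoned) — fails.
(B) no complaint in 12 mo. — not satisfied.
(C) ≥200 ft from school — not satisfied.
(D) food handler cert. — not satisfied.
So (i) is not satisfied (F OR F OR F OR F).
(ii) closes by 9 p.m. — holds.
(b): F AND T → false.
(2) = F OR F = false.
So Overall is not satisfied (T AND F).
Exception (fee paid) — not satisfied.
Result: main false OR exception false → false.

No — denied.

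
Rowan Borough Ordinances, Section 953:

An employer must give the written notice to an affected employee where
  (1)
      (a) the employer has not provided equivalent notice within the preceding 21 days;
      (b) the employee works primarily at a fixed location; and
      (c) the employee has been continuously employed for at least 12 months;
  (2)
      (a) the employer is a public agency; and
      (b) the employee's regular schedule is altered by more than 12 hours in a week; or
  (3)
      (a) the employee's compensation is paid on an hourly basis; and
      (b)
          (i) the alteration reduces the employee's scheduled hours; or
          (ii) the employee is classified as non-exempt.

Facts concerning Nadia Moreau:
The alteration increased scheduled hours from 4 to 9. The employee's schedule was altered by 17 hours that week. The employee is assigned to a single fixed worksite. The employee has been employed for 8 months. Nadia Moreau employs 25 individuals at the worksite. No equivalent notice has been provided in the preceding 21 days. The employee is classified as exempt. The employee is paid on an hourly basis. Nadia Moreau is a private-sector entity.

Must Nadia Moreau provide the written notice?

(a) no recent notice — satisfied.
(b) fixed location — satisfied.
(c) tenure ≥ 12 mo. — fails.
(1) = T AND T AND F = false.
(a) public agency — not met.
(b) schedule shift > 12h — holds.
So (2) is not satisfied (F AND T).
(a) hourly-paid — satisfied.
(i) hours reduced — fails.
(ii) non-exempt — fails.
(b) = F OR F = false.
So (3) is not satisfied (T AND F).
So Overall is not satisfied (F OR F OR F).

No — not required.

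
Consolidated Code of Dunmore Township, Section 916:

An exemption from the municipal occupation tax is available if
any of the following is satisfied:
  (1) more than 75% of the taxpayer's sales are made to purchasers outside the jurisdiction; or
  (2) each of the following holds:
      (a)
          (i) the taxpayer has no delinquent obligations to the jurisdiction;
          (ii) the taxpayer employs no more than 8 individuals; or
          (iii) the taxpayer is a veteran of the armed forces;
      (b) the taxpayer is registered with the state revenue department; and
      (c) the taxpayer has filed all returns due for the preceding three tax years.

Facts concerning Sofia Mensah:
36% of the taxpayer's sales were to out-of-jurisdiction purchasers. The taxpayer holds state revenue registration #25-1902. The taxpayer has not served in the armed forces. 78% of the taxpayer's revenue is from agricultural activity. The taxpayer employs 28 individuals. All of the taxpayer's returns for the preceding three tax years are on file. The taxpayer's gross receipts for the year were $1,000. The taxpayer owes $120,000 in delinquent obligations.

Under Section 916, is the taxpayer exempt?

(1) >75% out-of-jur. sales — not met.
(i) no delinquency — not satisfied.
(ii) ≤ 8 employees — not satisfied.
(iii) veteran — not satisfied.
(a) = F OR F OR F = false.
(b) state-registered — holds.
(c) returns current — satisfied.
So (2) is not satisfied (F AND T AND T).
Overall = F OR F = false.

No — not exempt.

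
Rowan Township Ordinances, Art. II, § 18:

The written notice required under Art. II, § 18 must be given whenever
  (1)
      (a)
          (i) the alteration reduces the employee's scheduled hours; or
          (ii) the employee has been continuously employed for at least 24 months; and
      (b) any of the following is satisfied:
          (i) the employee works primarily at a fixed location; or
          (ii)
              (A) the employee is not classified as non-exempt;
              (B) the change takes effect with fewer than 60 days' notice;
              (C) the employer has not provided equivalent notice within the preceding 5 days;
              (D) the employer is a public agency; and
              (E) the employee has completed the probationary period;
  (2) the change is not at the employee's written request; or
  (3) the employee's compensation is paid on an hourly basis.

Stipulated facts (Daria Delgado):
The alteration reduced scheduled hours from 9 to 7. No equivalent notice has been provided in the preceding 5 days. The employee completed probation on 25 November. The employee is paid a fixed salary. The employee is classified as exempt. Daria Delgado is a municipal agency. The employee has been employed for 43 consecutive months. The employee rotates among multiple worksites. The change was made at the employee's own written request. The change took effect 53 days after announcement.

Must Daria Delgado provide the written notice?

Yes — required.

(i) hours reduced — holds.
(ii) tenure ≥ 24 mo. — holds.
(a) = T OR T = true.
(i) fixed location — not satisfied.
(A) not (non-exempt) — met.
(B) < 60 days' notice — met.
(C) no recent notice — met.
(D) public agency — met.
(E) past probation — holds.
(ii) = T AND T AND T AND T AND T = true.
So (b) is satisfied (F OR T).
(1): T AND T → true.
(2) not employee-requested — fails.
(3) hourly-paid — not satisfied.
So Overall is satisfied (T OR F OR F).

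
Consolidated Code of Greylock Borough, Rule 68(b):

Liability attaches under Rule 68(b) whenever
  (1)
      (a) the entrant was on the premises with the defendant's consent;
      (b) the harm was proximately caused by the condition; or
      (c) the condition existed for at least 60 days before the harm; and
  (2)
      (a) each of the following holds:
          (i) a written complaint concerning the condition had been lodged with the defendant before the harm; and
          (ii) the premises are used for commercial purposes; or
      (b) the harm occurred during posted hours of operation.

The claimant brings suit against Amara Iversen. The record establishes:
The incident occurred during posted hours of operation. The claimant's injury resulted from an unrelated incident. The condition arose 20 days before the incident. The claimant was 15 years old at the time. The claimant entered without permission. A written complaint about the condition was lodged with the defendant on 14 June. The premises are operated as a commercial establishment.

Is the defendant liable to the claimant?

No — not liable.

(a) consent to enter — not met.
(b) proximate cause — not satisfied.
(c) condition ≥60 days old — not met.
(1): F OR F OR F → false.
(i) complaint lodged — satisfied.
(ii) commercial use — satisfied.
(a): T AND T → true.
(b) during posted hours — satisfied.
(2): T OR T → true.
So Overall is not satisfied (F AND T).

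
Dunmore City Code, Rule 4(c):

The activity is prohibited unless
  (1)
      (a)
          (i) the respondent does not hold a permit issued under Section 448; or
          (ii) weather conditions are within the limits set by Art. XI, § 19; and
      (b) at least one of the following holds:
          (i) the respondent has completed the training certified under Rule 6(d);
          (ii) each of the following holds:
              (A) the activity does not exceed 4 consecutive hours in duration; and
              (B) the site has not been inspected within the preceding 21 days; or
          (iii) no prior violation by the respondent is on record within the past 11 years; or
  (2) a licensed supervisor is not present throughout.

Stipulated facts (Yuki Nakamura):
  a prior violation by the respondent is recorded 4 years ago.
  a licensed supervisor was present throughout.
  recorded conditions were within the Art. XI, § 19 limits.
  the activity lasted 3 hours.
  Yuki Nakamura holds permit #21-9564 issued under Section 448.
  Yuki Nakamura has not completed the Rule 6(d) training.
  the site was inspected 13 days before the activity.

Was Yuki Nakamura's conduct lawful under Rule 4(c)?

(i) not (holds permit) — not met.
(ii) weather ok — met.
So (a) is satisfied (F OR T).
(i) training certified — not satisfied.
(A) ≤ 4 hrs duration — holds.
(B) not (site inspected) — not met.
So (ii) is not satisfied (T AND F).
(iii) no prior violation — not satisfied.
So (b) is not satisfied (F OR F OR F).
(1): T AND F → false.
(2) not (supervisor present) — not satisfied.
So Overall is not satisfied (F OR F).

No — unlawful.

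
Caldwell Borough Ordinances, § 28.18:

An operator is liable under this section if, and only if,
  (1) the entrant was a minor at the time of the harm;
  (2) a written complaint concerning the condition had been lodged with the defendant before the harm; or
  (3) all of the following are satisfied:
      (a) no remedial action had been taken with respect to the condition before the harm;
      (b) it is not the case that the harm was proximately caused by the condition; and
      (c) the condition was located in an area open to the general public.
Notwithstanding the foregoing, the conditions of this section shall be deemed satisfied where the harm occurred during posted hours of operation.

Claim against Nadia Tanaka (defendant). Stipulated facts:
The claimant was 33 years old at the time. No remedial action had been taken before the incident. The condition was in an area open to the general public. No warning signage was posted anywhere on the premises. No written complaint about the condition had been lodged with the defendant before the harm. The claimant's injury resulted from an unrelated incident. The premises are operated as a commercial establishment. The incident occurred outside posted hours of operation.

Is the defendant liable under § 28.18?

(1) entrant a minor — not satisfied.
(2) complaint lodged — fails.
(a) no remedial action — satisfied.
(b) not (proximate cause) — met.
(c) public area — satisfied.
So (3) is satisfied (T AND T AND T).
Overall = F OR F OR T = true.
Exception (during posted hours) — not satisfied.
Result: main true OR exception false → true.

Yes — liable.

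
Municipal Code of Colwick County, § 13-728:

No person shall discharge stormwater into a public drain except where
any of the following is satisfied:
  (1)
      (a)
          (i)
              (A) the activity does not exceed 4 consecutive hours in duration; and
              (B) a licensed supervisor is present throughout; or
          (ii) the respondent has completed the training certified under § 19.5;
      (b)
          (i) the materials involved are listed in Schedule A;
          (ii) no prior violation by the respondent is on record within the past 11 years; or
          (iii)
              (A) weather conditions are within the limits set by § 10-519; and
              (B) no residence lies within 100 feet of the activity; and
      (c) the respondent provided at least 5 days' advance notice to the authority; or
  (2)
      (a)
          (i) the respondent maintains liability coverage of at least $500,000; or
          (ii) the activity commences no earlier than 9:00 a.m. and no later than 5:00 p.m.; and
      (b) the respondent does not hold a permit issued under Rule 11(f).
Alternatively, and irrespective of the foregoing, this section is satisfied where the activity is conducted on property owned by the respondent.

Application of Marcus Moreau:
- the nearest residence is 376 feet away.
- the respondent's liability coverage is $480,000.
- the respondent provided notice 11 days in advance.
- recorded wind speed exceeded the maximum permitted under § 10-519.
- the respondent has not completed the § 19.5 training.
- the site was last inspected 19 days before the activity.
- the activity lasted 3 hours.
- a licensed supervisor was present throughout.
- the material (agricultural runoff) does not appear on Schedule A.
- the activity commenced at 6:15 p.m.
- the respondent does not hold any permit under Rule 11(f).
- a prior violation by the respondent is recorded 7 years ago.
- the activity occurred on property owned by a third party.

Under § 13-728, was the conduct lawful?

No — unlawful.

(A) ≤ 4 hrs duration — holds.
(B) supervisor present — holds.
(i) = T AND T = true.
(ii) training certified — not satisfied.
(a): T OR F → true.
(i) Schedule A material — fails.
(ii) no prior violation — fails.
(A) weather ok — not met.
(B) no residence in 100 ft — satisfied.
(iii) = F AND T = false.
(b) = F OR F OR F = false.
(c) ≥5 days' notice — satisfied.
So (1) is not satisfied (T AND F AND T).
(i) coverage ≥ $500,000 — not met.
(ii) start within hours — fails.
So (a) is not satisfied (F OR F).
(b) not (holds permit) — holds.
So (2) is not satisfied (F AND T).
So Overall is not satisfied (F OR F).
Exception (own property) — not satisfied.
Result: main false OR exception false → false.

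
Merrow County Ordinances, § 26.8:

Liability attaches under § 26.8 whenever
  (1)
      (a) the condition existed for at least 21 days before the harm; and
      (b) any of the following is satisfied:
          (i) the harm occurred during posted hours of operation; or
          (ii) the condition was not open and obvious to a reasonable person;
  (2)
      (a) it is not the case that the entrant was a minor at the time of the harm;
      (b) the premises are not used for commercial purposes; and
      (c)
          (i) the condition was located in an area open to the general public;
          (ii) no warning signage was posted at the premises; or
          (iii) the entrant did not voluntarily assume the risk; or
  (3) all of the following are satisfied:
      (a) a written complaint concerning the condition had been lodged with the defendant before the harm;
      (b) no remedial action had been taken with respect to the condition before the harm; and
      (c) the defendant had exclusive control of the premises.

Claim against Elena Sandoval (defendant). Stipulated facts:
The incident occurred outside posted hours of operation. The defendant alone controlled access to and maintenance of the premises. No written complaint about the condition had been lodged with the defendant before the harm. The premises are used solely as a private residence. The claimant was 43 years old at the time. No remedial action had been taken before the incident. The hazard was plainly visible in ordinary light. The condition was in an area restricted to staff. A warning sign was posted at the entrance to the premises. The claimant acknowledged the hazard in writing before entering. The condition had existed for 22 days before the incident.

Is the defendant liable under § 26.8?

(a) condition ≥21 days old — holds.
(i) during posted hours — not satisfied.
(ii) not open/obvious — not satisfied.
(b): F OR F → false.
(1): T AND F → false.
(a) not (entrant a minor) — satisfied.
(b) not (commercial use) — satisfied.
(i) public area — not met.
(ii) no signage posted — fails.
(iii) no assumed risk — not satisfied.
So (c) is not satisfied (F OR F OR F).
So (2) is not satisfied (T AND T AND F).
(a) complaint lodged — not met.
(b) no remedial action — satisfied.
(c) exclusive control — holds.
So (3) is not satisfied (F AND T AND T).
Overall: F OR F OR F → false.

No — not liable.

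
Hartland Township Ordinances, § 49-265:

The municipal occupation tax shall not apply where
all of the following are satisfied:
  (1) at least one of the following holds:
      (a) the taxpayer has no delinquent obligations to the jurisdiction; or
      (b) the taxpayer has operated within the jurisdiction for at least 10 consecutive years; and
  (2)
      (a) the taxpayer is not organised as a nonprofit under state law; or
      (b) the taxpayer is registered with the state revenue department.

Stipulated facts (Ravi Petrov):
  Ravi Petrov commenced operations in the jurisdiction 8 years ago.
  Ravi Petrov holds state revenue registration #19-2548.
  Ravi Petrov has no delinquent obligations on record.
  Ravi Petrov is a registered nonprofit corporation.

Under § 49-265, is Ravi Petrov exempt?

(a) no delinquency — met.
(b) ≥ 10 yrs in jurisdiction — fails.
(1) = T OR F = true.
(a) not (nonprofit) — fails.
(b) state-registered — holds.
So (2) is satisfied (F OR T).
Overall: T AND T → true.

Yes — exempt.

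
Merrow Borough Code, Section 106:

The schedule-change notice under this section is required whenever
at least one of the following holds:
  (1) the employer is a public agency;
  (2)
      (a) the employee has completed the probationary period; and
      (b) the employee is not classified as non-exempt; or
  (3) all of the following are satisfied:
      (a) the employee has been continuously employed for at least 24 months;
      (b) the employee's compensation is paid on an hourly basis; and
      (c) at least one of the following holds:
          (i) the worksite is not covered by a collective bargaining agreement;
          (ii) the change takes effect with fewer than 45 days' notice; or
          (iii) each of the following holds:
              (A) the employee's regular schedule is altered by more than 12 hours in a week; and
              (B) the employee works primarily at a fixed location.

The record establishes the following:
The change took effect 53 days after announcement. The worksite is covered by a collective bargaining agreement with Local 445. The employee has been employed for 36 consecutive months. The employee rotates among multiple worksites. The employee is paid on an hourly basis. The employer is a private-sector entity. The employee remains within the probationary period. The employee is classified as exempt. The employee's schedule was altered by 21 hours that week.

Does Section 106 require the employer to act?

(1) public agency — not satisfied.
(a) past probation — not satisfied.
(b) not (non-exempt) — satisfied.
(2): F AND T → false.
(a) tenure ≥ 24 mo. — holds.
(b) hourly-paid — met.
(i) no CBA — not met.
(ii) < 45 days' notice — not met.
(A) schedule shift > 12h — met.
(B) fixed location — not satisfied.
(iii): T AND F → false.
So (c) is not satisfied (F OR F OR F).
So (3) is not satisfied (T AND T AND F).
Overall = F OR F OR F = false.

No — not required.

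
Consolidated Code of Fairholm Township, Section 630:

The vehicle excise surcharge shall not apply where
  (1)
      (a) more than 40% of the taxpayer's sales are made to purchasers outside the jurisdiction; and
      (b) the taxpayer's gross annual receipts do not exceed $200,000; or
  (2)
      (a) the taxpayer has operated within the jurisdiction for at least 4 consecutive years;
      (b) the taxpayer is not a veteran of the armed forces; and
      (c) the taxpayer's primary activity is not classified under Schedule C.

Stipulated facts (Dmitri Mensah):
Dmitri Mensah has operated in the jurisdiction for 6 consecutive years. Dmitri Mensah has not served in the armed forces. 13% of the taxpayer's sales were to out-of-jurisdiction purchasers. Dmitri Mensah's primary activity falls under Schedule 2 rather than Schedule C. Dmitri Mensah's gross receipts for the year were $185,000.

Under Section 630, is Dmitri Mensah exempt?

Yes — exempt.

(a) >40% out-of-jur. sales — not met.
(b) receipts ≤ $200,000 — met.
(1): F AND T → false.
(a) ≥ 4 yrs in jurisdiction — met.
(b) not (veteran) — satisfied.
(c) not (Schedule C activity) — met.
(2) = T AND T AND T = true.
Overall: F OR T → true.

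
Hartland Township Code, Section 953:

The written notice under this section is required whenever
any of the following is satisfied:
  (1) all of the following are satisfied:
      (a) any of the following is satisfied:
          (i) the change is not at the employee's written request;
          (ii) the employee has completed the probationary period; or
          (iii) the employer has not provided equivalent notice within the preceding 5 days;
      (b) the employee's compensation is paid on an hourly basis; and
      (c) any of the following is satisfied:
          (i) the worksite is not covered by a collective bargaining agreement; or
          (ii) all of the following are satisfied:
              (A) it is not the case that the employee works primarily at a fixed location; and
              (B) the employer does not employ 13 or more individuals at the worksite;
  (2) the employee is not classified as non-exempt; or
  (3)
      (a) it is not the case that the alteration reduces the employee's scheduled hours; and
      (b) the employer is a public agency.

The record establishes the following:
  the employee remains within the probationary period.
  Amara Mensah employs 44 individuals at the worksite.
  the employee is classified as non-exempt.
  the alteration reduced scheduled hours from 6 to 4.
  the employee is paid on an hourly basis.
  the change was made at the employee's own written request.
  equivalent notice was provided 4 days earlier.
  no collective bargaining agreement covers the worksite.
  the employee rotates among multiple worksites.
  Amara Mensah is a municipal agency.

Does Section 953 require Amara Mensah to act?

No — not required.

(i) not employee-requested — not satisfied.
(ii) past probation — not satisfied.
(iii) no recent notice — fails.
(a): F OR F OR F → false.
(b) hourly-paid — satisfied.
(i) no CBA — satisfied.
(A) not (fixed location) — met.
(B) not (≥ 13 at site) — fails.
So (ii) is not satisfied (T AND F).
(c) = T OR F = true.
(1) = F AND T AND T = false.
(2) not (non-exempt) — fails.
(a) not (hours reduced) — not satisfied.
(b) public agency — satisfied.
(3): F AND T → false.
So Overall is not satisfied (F OR F OR F).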